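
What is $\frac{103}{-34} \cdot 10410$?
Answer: $- \frac{536115}{17} \approx -31536.0$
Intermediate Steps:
$\frac{103}{-34} \cdot 10410 = 103 \left(- \frac{1}{34}\right) 10410 = \left(- \frac{103}{34}\right) 10410 = - \frac{536115}{17}$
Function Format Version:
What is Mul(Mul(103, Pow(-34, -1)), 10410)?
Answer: Rational(-536115, 17) ≈ -31536.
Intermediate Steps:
Mul(Mul(103, Pow(-34, -1)), 10410) = Mul(Mul(103, Rational(-1, 34)), 10410) = Mul(Rational(-103, 34), 10410) = Rational(-536115, 17)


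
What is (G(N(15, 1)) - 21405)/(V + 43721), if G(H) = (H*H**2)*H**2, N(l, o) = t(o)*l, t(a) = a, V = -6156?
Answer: 147594/7513 ≈ 19.645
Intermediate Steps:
N(l, o) = l*o (N(l, o) = o*l = l*o)
G(H) = H**5 (G(H) = H**3*H**2 = H**5)
(G(N(15, 1)) - 21405)/(V + 43721) = ((15*1)**5 - 21405)/(-6156 + 43721) = (15**5 - 21405)/37565 = (759375 - 21405)*(1/37565) = 737970*(1/37565) = 147594/7513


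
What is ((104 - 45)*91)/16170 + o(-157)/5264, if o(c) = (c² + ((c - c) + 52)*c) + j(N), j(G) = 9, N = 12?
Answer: 214993/62040 ≈ 3.4654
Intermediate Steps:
o(c) = 9 + c² + 52*c (o(c) = (c² + ((c - c) + 52)*c) + 9 = (c² + (0 + 52)*c) + 9 = (c² + 52*c) + 9 = 9 + c² + 52*c)
((104 - 45)*91)/16170 + o(-157)/5264 = ((104 - 45)*91)/16170 + (9 + (-157)² + 52*(-157))/5264 = (59*91)*(1/16170) + (9 + 24649 - 8164)*(1/5264) = 5369*(1/16170) + 16494*(1/5264) = 767/2310 + 8247/2632 = 214993/62040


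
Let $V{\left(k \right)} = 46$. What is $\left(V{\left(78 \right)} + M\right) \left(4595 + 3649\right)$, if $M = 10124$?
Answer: $83841480$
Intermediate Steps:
$\left(V{\left(78 \right)} + M\right) \left(4595 + 3649\right) = \left(46 + 10124\right) \left(4595 + 3649\right) = 10170 \cdot 8244 = 83841480$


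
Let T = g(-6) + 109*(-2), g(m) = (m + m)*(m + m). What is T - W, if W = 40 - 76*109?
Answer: 8170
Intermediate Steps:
g(m) = 4*m² (g(m) = (2*m)*(2*m) = 4*m²)
W = -8244 (W = 40 - 8284 = -8244)
T = -74 (T = 4*(-6)² + 109*(-2) = 4*36 - 218 = 144 - 218 = -74)
T - W = -74 - 1*(-8244) = -74 + 8244 = 8170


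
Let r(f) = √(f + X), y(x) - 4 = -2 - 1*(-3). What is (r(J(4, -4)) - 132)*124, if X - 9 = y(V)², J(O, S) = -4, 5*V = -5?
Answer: -16368 + 124*√30 ≈ -15689.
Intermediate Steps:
V = -1 (V = (⅕)*(-5) = -1)
y(x) = 5 (y(x) = 4 + (-2 - 1*(-3)) = 4 + (-2 + 3) = 4 + 1 = 5)
X = 34 (X = 9 + 5² = 9 + 25 = 34)
r(f) = √(34 + f) (r(f) = √(f + 34) = √(34 + f))
(r(J(4, -4)) - 132)*124 = (√(34 - 4) - 132)*124 = (√30 - 132)*124 = (-132 + √30)*124 = -16368 + 124*√30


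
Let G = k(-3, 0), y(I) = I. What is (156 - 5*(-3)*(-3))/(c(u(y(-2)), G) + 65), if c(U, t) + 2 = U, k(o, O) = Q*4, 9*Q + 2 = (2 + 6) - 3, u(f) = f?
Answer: 111/61 ≈ 1.8197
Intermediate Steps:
Q = ⅓ (Q = -2/9 + ((2 + 6) - 3)/9 = -2/9 + (8 - 3)/9 = -2/9 + (⅑)*5 = -2/9 + 5/9 = ⅓ ≈ 0.33333)
k(o, O) = 4/3 (k(o, O) = (⅓)*4 = 4/3)
G = 4/3 ≈ 1.3333
c(U, t) = -2 + U
(156 - 5*(-3)*(-3))/(c(u(y(-2)), G) + 65) = (156 - 5*(-3)*(-3))/((-2 - 2) + 65) = (156 + 15*(-3))/(-4 + 65) = (156 - 45)/61 = 111*(1/61) = 111/61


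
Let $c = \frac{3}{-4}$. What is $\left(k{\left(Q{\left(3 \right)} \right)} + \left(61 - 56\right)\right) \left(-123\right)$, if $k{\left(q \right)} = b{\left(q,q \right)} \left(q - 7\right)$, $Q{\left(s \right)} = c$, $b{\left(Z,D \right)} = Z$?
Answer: $- \frac{21279}{16} \approx -1329.9$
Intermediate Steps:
$c = - \frac{3}{4}$ ($c = 3 \left(- \frac{1}{4}\right) = - \frac{3}{4} \approx -0.75$)
$Q{\left(s \right)} = - \frac{3}{4}$
$k{\left(q \right)} = q \left(-7 + q\right)$ ($k{\left(q \right)} = q \left(q - 7\right) = q \left(-7 + q\right)$)
$\left(k{\left(Q{\left(3 \right)} \right)} + \left(61 - 56\right)\right) \left(-123\right) = \left(- \frac{3 \left(-7 - \frac{3}{4}\right)}{4} + \left(61 - 56\right)\right) \left(-123\right) = \left(\left(- \frac{3}{4}\right) \left(- \frac{31}{4}\right) + 5\right) \left(-123\right) = \left(\frac{93}{16} + 5\right) \left(-123\right) = \frac{173}{16} \left(-123\right) = - \frac{21279}{16}$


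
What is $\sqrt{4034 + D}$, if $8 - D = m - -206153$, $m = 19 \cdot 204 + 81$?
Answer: $2 i \sqrt{51517} \approx 453.95 i$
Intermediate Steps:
$m = 3957$ ($m = 3876 + 81 = 3957$)
$D = -210102$ ($D = 8 - \left(3957 - -206153\right) = 8 - \left(3957 + 206153\right) = 8 - 210110 = -210102$)
$\sqrt{4034 + D} = \sqrt{4034 - 210102} = \sqrt{-206068} = 2 i \sqrt{51517}$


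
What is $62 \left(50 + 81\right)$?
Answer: $8122$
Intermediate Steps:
$62 \left(50 + 81\right) = 62 \cdot 131 = 8122$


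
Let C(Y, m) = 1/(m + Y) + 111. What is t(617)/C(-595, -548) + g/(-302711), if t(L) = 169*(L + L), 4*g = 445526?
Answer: 36071254032895/19202774996 ≈ 1878.4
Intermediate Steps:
g = 222763/2 (g = (¼)*445526 = 222763/2 ≈ 1.1138e+5)
C(Y, m) = 111 + 1/(Y + m) (C(Y, m) = 1/(Y + m) + 111 = 111 + 1/(Y + m))
t(L) = 338*L (t(L) = 169*(2*L) = 338*L)
t(617)/C(-595, -548) + g/(-302711) = (338*617)/(((1 + 111*(-595) + 111*(-548))/(-595 - 548))) + (222763/2)/(-302711) = 208546/(((1 - 66045 - 60828)/(-1143))) + (222763/2)*(-1/302711) = 208546/((-1/1143*(-126872))) - 222763/605422 = 208546/(126872/1143) - 222763/605422 = 208546*(1143/126872) - 222763/605422 = 119184039/63436 - 222763/605422 = 36071254032895/19202774996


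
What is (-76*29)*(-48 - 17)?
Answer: 143260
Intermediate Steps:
(-76*29)*(-48 - 17) = -2204*(-65) = 143260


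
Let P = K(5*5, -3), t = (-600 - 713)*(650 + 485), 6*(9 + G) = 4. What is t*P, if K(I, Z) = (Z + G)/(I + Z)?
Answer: 25334335/33 ≈ 7.6771e+5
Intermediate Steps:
G = -25/3 (G = -9 + (1/6)*4 = -9 + 2/3 = -25/3 ≈ -8.3333)
t = -1490255 (t = -1313*1135 = -1490255)
K(I, Z) = (-25/3 + Z)/(I + Z) (K(I, Z) = (Z - 25/3)/(I + Z) = (-25/3 + Z)/(I + Z))
P = -17/33 (P = (-25/3 - 3)/(5*5 - 3) = -34/3/(25 - 3) = -34/3/22 = (1/22)*(-34/3) = -17/33 ≈ -0.51515)
t*P = -1490255*(-17/33) = 25334335/33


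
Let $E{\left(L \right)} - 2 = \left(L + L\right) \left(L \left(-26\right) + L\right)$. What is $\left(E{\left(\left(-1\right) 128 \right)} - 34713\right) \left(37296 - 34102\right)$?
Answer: $-2727391734$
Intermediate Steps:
$E{\left(L \right)} = 2 - 50 L^{2}$ ($E{\left(L \right)} = 2 + \left(L + L\right) \left(L \left(-26\right) + L\right) = 2 + 2 L \left(- 26 L + L\right) = 2 + 2 L \left(- 25 L\right) = 2 - 50 L^{2}$)
$\left(E{\left(\left(-1\right) 128 \right)} - 34713\right) \left(37296 - 34102\right) = \left(\left(2 - 50 \left(\left(-1\right) 128\right)^{2}\right) - 34713\right) \left(37296 - 34102\right) = \left(\left(2 - 50 \left(-128\right)^{2}\right) - 34713\right) 3194 = \left(\left(2 - 819200\right) - 34713\right) 3194 = \left(-819198 - 34713\right) 3194 = \left(-853911\right) 3194 = -2727391734$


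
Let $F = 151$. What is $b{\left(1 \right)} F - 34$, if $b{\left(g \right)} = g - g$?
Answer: $-34$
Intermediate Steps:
$b{\left(g \right)} = 0$
$b{\left(1 \right)} F - 34 = 0 \cdot 151 - 34 = 0 - 34 = -34$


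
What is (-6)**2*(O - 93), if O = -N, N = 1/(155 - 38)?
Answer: -43528/13 ≈ -3348.3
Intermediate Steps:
N = 1/117 ≈ 0.0085470
O = -1/117 (O = -1*1/117 = -1/117 ≈ -0.0085470)
(-6)**2*(O - 93) = (-6)**2*(-1/117 - 93) = 36*(-10882/117) = -43528/13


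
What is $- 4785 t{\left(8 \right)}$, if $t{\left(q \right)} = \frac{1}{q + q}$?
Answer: $- \frac{4785}{16} \approx -299.06$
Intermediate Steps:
$t{\left(q \right)} = \frac{1}{2 q}$
$- 4785 t{\left(8 \right)} = - 4785 \frac{1}{2 \cdot 8} = - 4785 \cdot \frac{1}{2} \cdot \frac{1}{8} = \left(-4785\right) \frac{1}{16} = - \frac{4785}{16}$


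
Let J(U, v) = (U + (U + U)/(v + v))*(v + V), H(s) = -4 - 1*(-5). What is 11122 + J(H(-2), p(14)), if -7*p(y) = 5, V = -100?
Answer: 78136/7 ≈ 11162.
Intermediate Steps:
p(y) = -5/7 (p(y) = -⅐*5 = -5/7)
H(s) = 1 (H(s) = -4 + 5 = 1)
J(U, v) = (-100 + v)*(U + U/v) (J(U, v) = (U + (U + U)/(v + v))*(v - 100) = (U + (2*U)/((2*v)))*(-100 + v) = (U + (2*U)*(1/(2*v)))*(-100 + v) = (U + U/v)*(-100 + v) = (-100 + v)*(U + U/v))
11122 + J(H(-2), p(14)) = 11122 + 1*(-100 - 5*(-99 - 5/7)/7)/(-5/7) = 11122 + 1*(-7/5)*(-100 - 5/7*(-698/7)) = 11122 + 1*(-7/5)*(-100 + 3490/49) = 11122 + 1*(-7/5)*(-1410/49) = 11122 + 282/7 = 78136/7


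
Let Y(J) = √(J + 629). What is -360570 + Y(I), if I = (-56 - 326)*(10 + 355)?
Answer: -360570 + I*√138801 ≈ -3.6057e+5 + 372.56*I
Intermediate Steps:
I = -139430 (I = -382*365 = -139430)
Y(J) = √(629 + J)
-360570 + Y(I) = -360570 + √(629 - 139430) = -360570 + √(-138801) = -360570 + I*√138801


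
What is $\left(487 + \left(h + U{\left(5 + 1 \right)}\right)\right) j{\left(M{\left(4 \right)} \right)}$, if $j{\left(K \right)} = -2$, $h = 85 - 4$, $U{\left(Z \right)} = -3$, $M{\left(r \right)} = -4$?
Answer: $-1130$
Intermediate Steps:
$h = 81$
$\left(487 + \left(h + U{\left(5 + 1 \right)}\right)\right) j{\left(M{\left(4 \right)} \right)} = \left(487 + \left(81 - 3\right)\right) \left(-2\right) = \left(487 + 78\right) \left(-2\right) = 565 \left(-2\right) = -1130$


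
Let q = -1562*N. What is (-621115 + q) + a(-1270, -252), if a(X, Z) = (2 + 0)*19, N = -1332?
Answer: 1459507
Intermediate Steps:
a(X, Z) = 38 (a(X, Z) = 2*19 = 38)
q = 2080584 (q = -1562*(-1332) = 2080584)
(-621115 + q) + a(-1270, -252) = (-621115 + 2080584) + 38 = 1459469 + 38 = 1459507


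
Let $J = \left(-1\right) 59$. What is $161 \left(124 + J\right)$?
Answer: $10465$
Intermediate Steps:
$J = -59$
$161 \left(124 + J\right) = 161 \left(124 - 59\right) = 161 \cdot 65 = 10465$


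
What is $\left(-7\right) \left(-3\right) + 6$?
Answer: $27$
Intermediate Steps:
$\left(-7\right) \left(-3\right) + 6 = 21 + 6 = 27$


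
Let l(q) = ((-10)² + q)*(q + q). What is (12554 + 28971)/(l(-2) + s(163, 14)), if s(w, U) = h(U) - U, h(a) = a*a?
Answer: -8305/42 ≈ -197.74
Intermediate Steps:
h(a) = a²
l(q) = 2*q*(100 + q) (l(q) = (100 + q)*(2*q) = 2*q*(100 + q))
s(w, U) = U² - U
(12554 + 28971)/(l(-2) + s(163, 14)) = (12554 + 28971)/(2*(-2)*(100 - 2) + 14*(-1 + 14)) = 41525/(2*(-2)*98 + 14*13) = 41525/(-392 + 182) = 41525/(-210) = 41525*(-1/210) = -8305/42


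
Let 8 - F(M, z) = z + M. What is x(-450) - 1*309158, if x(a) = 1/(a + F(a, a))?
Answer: -141594363/458 ≈ -3.0916e+5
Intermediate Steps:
F(M, z) = 8 - M - z (F(M, z) = 8 - (z + M) = 8 - (M + z) = 8 + (-M - z) = 8 - M - z)
x(a) = 1/(8 - a) (x(a) = 1/(a + (8 - a - a)) = 1/(a + (8 - 2*a)) = 1/(8 - a))
x(-450) - 1*309158 = 1/(8 - 1*(-450)) - 1*309158 = 1/(8 + 450) - 309158 = 1/458 - 309158 = -141594363/458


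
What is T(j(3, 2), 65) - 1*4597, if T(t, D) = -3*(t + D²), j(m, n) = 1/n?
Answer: -34547/2 ≈ -17274.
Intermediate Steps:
T(t, D) = -3*t - 3*D²
T(j(3, 2), 65) - 1*4597 = (-3/2 - 3*65²) - 1*4597 = (-3*½ - 3*4225) - 4597 = (-3/2 - 12675) - 4597 = -25353/2 - 4597 = -34547/2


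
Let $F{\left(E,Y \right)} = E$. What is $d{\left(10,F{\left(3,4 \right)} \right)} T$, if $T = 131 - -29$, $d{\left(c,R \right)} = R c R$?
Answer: $14400$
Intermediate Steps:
$d{\left(c,R \right)} = c R^{2}$
$T = 160$ ($T = 131 + 29 = 160$)
$d{\left(10,F{\left(3,4 \right)} \right)} T = 10 \cdot 3^{2} \cdot 160 = 10 \cdot 9 \cdot 160 = 90 \cdot 160 = 14400$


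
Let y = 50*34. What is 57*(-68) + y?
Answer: -2176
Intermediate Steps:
y = 1700
57*(-68) + y = 57*(-68) + 1700 = -3876 + 1700 = -2176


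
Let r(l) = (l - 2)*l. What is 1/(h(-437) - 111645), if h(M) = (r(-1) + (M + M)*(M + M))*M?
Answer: -1/333926768 ≈ -2.9947e-9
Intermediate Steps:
r(l) = l*(-2 + l) (r(l) = (-2 + l)*l = l*(-2 + l))
h(M) = M*(3 + 4*M²) (h(M) = (-(-2 - 1) + (M + M)*(M + M))*M = (-1*(-3) + (2*M)*(2*M))*M = (3 + 4*M²)*M = M*(3 + 4*M²))
1/(h(-437) - 111645) = 1/(-437*(3 + 4*(-437)²) - 111645) = 1/(-437*(3 + 4*190969) - 111645) = 1/(-437*(3 + 763876) - 111645) = 1/(-437*763879 - 111645) = 1/(-333815123 - 111645) = 1/(-333926768) = -1/333926768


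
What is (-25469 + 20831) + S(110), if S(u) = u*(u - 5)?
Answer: 6912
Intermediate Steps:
S(u) = u*(-5 + u)
(-25469 + 20831) + S(110) = (-25469 + 20831) + 110*(-5 + 110) = -4638 + 110*105 = -4638 + 11550 = 6912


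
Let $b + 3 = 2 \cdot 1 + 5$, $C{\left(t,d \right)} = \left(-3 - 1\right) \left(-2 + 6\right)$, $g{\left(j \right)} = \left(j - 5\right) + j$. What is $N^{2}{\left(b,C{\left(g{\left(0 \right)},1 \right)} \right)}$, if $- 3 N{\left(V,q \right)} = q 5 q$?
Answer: $\frac{1638400}{9} \approx 1.8204 \cdot 10^{5}$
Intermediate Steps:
$g{\left(j \right)} = -5 + 2 j$ ($g{\left(j \right)} = \left(-5 + j\right) + j = -5 + 2 j$)
$C{\left(t,d \right)} = -16$ ($C{\left(t,d \right)} = \left(-4\right) 4 = -16$)
$b = 4$ ($b = -3 + \left(2 \cdot 1 + 5\right) = -3 + \left(2 + 5\right) = -3 + 7 = 4$)
$N{\left(V,q \right)} = - \frac{5 q^{2}}{3}$ ($N{\left(V,q \right)} = - \frac{q 5 q}{3} = - \frac{5 q q}{3} = - \frac{5 q^{2}}{3}$)
$N^{2}{\left(b,C{\left(g{\left(0 \right)},1 \right)} \right)} = \left(- \frac{5 \left(-16\right)^{2}}{3}\right)^{2} = \left(\left(- \frac{5}{3}\right) 256\right)^{2} = \left(- \frac{1280}{3}\right)^{2} = \frac{1638400}{9}$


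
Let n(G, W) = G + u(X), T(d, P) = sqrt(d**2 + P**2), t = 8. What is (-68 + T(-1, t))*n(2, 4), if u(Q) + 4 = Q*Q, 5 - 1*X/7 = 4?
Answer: -3196 + 47*sqrt(65) ≈ -2817.1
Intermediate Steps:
X = 7 (X = 35 - 7*4 = 35 - 28 = 7)
u(Q) = -4 + Q**2 (u(Q) = -4 + Q*Q = -4 + Q**2)
T(d, P) = sqrt(P**2 + d**2)
n(G, W) = 45 + G (n(G, W) = G + (-4 + 7**2) = G + (-4 + 49) = G + 45 = 45 + G)
(-68 + T(-1, t))*n(2, 4) = (-68 + sqrt(8**2 + (-1)**2))*(45 + 2) = (-68 + sqrt(64 + 1))*47 = (-68 + sqrt(65))*47 = -3196 + 47*sqrt(65)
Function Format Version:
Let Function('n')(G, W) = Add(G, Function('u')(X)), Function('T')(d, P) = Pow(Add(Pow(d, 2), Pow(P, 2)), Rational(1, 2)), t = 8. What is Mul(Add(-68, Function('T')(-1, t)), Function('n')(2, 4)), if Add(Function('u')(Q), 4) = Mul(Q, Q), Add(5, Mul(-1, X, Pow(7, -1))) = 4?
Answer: Add(-3196, Mul(47, Pow(65, Rational(1, 2)))) ≈ -2817.1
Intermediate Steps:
X = 7 (X = Add(35, Mul(-7, 4)) = Add(35, -28) = 7)
Function('u')(Q) = Add(-4, Pow(Q, 2)) (Function('u')(Q) = Add(-4, Mul(Q, Q)) = Add(-4, Pow(Q, 2)))
Function('T')(d, P) = Pow(Add(Pow(P, 2), Pow(d, 2)), Rational(1, 2))
Function('n')(G, W) = Add(45, G) (Function('n')(G, W) = Add(G, Add(-4, Pow(7, 2))) = Add(G, Add(-4, 49)) = Add(G, 45) = Add(45, G))
Mul(Add(-68, Function('T')(-1, t)), Function('n')(2, 4)) = Mul(Add(-68, Pow(Add(Pow(8, 2), Pow(-1, 2)), Rational(1, 2))), Add(45, 2)) = Mul(Add(-68, Pow(Add(64, 1), Rational(1, 2))), 47) = Mul(Add(-68, Pow(65, Rational(1, 2))), 47) = Add(-3196, Mul(47, Pow(65, Rational(1, 2))))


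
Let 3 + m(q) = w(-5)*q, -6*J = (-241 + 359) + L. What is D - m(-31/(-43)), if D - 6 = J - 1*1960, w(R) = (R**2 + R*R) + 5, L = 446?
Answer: -89640/43 ≈ -2084.7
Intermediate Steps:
J = -94 (J = -((-241 + 359) + 446)/6 = -(118 + 446)/6 = -1/6*564 = -94)
w(R) = 5 + 2*R**2 (w(R) = (R**2 + R**2) + 5 = 2*R**2 + 5 = 5 + 2*R**2)
D = -2048 (D = 6 + (-94 - 1*1960) = 6 + (-94 - 1960) = 6 - 2054 = -2048)
m(q) = -3 + 55*q (m(q) = -3 + (5 + 2*(-5)**2)*q = -3 + (5 + 2*25)*q = -3 + (5 + 50)*q = -3 + 55*q)
D - m(-31/(-43)) = -2048 - (-3 + 55*(-31/(-43))) = -2048 - (-3 + 55*(-31*(-1/43))) = -2048 - (-3 + 55*(31/43)) = -2048 - (-3 + 1705/43) = -2048 - 1*1576/43 = -2048 - 1576/43 = -89640/43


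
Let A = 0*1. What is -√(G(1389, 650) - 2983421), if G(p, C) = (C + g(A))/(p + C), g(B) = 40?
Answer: -I*√12403634052431/2039 ≈ -1727.3*I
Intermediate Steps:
A = 0
G(p, C) = (40 + C)/(C + p) (G(p, C) = (C + 40)/(p + C) = (40 + C)/(C + p))
-√(G(1389, 650) - 2983421) = -√((40 + 650)/(650 + 1389) - 2983421) = -√(690/2039 - 2983421) = -√(-6083194729/2039) = -I*√12403634052431/2039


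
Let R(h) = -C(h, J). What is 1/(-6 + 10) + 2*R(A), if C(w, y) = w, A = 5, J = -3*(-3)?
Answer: -39/4 ≈ -9.7500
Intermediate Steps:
J = 9
R(h) = -h
1/(-6 + 10) + 2*R(A) = 1/(-6 + 10) + 2*(-1*5) = 1/4 + 2*(-5) = ¼ - 10 = -39/4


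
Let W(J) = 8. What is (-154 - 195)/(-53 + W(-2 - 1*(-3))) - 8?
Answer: -11/45 ≈ -0.24444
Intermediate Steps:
(-154 - 195)/(-53 + W(-2 - 1*(-3))) - 8 = (-154 - 195)/(-53 + 8) - 8 = -349/(-45) - 8 = -349*(-1/45) - 8 = 349/45 - 8 = -11/45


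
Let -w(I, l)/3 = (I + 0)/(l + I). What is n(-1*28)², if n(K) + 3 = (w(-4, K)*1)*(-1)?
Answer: 441/64 ≈ 6.8906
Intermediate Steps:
w(I, l) = -3*I/(I + l) (w(I, l) = -3*(I + 0)/(l + I) = -3*I/(I + l))
n(K) = -3 - 12/(-4 + K) (n(K) = -3 + (-3*(-4)/(-4 + K)*1)*(-1) = -3 + ((12/(-4 + K))*1)*(-1) = -3 + (12/(-4 + K))*(-1) = -3 - 12/(-4 + K))
n(-1*28)² = (-3*(-1*28)/(-4 - 1*28))² = (-3*(-28)/(-4 - 28))² = (-3*(-28)/(-32))² = (-3*(-28)*(-1/32))² = (-21/8)² = 441/64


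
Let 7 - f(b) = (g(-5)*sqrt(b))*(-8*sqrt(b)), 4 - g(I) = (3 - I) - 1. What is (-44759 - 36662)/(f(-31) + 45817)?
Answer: -81421/46568 ≈ -1.7484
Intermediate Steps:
g(I) = 2 + I (g(I) = 4 - ((3 - I) - 1) = 4 - (2 - I) = 4 + (-2 + I) = 2 + I)
f(b) = 7 - 24*b (f(b) = 7 - (2 - 5)*sqrt(b)*(-8*sqrt(b)) = 7 - (-3*sqrt(b))*(-8*sqrt(b)) = 7 - 24*b)
(-44759 - 36662)/(f(-31) + 45817) = (-44759 - 36662)/((7 - 24*(-31)) + 45817) = -81421/((7 + 744) + 45817) = -81421/(751 + 45817) = -81421/46568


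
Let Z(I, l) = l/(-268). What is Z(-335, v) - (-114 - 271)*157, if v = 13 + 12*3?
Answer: 16199211/268 ≈ 60445.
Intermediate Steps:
v = 49 (v = 13 + 36 = 49)
Z(I, l) = -l/268 (Z(I, l) = l*(-1/268) = -l/268)
Z(-335, v) - (-114 - 271)*157 = -1/268*49 - (-114 - 271)*157 = -49/268 - (-385)*157 = -49/268 - 1*(-60445) = -49/268 + 60445 = 16199211/268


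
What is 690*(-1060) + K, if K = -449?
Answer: -731849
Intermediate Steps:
690*(-1060) + K = 690*(-1060) - 449 = -731400 - 449 = -731849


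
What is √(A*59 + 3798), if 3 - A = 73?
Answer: 2*I*√83 ≈ 18.221*I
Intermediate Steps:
A = -70 (A = 3 - 1*73 = 3 - 73 = -70)
√(A*59 + 3798) = √(-70*59 + 3798) = √(-4130 + 3798) = √(-332) = 2*I*√83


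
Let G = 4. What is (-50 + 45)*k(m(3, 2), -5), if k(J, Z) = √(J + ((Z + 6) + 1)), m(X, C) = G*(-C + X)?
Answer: -5*√6 ≈ -12.247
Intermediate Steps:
m(X, C) = -4*C + 4*X (m(X, C) = 4*(-C + X) = 4*(X - C) = -4*C + 4*X)
k(J, Z) = √(7 + J + Z) (k(J, Z) = √(J + ((6 + Z) + 1)) = √(J + (7 + Z)) = √(7 + J + Z))
(-50 + 45)*k(m(3, 2), -5) = (-50 + 45)*√(7 + (-4*2 + 4*3) - 5) = -5*√(7 + (-8 + 12) - 5) = -5*√(7 + 4 - 5) = -5*√6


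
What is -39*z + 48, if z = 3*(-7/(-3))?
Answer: -225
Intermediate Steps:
z = 7 (z = 3*(-7*(-⅓)) = 3*(7/3) = 7)
-39*z + 48 = -39*7 + 48 = -273 + 48 = -225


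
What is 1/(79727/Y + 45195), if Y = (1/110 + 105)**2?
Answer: 133425601/6031134733895 ≈ 2.2123e-5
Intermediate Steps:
Y = 133425601/12100 (Y = (1/110 + 105)**2 = (11551/110)**2 = 133425601/12100 ≈ 11027.)
1/(79727/Y + 45195) = 1/(79727/(133425601/12100) + 45195) = 1/(79727*(12100/133425601) + 45195) = 1/(964696700/133425601 + 45195) = 1/(6031134733895/133425601) = 133425601/6031134733895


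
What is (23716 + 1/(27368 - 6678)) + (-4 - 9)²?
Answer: 494180651/20690 ≈ 23885.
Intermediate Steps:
(23716 + 1/(27368 - 6678)) + (-4 - 9)² = (23716 + 1/20690) + (-13)² = (23716 + 1/20690) + 169 = 490684041/20690 + 169 = 494180651/20690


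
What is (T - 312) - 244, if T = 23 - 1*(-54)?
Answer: -479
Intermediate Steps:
T = 77 (T = 23 + 54 = 77)
(T - 312) - 244 = (77 - 312) - 244 = -235 - 244 = -479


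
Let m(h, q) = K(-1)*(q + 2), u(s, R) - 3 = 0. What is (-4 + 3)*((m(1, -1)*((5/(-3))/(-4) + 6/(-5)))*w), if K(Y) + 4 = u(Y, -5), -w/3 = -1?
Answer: -47/20 ≈ -2.3500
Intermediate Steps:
w = 3 (w = -3*(-1) = 3)
u(s, R) = 3 (u(s, R) = 3 + 0 = 3)
K(Y) = -1 (K(Y) = -4 + 3 = -1)
m(h, q) = -2 - q (m(h, q) = -(q + 2) = -(2 + q) = -2 - q)
(-4 + 3)*((m(1, -1)*((5/(-3))/(-4) + 6/(-5)))*w) = (-4 + 3)*(((-2 - 1*(-1))*((5/(-3))/(-4) + 6/(-5)))*3) = -(-2 + 1)*((5*(-1/3))*(-1/4) + 6*(-1/5))*3 = -(-(-5/3*(-1/4) - 6/5))*3 = -(-(5/12 - 6/5))*3 = -(-1*(-47/60))*3 = -47*3/60 = -1*47/20 = -47/20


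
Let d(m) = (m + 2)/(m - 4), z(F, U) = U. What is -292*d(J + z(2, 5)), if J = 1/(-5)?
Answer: -2482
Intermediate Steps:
J = -⅕ ≈ -0.20000
d(m) = (2 + m)/(-4 + m)
-292*d(J + z(2, 5)) = -292*(2 + (-⅕ + 5))/(-4 + (-⅕ + 5)) = -292*(2 + 24/5)/(-4 + 24/5) = -292*34/(⅘*5) = -365*34/5 = -292*17/2 = -2482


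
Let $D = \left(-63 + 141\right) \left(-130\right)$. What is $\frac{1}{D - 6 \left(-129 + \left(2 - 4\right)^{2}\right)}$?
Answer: $- \frac{1}{9390} \approx -0.0001065$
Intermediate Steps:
$D = -10140$ ($D = 78 \left(-130\right) = -10140$)
$\frac{1}{D - 6 \left(-129 + \left(2 - 4\right)^{2}\right)} = \frac{1}{-10140 - 6 \left(-129 + \left(2 - 4\right)^{2}\right)} = \frac{1}{-10140 - 6 \left(-129 + \left(-2\right)^{2}\right)} = \frac{1}{-10140 - 6 \left(-129 + 4\right)} = \frac{1}{-10140 - -750} = \frac{1}{-10140 + 750} = \frac{1}{-9390} = - \frac{1}{9390}$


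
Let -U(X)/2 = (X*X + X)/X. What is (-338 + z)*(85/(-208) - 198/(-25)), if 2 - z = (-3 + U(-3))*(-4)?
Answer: -3241897/1300 ≈ -2493.8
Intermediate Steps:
U(X) = -2*(X + X**2)/X (U(X) = -2*(X*X + X)/X = -2*(X**2 + X)/X = -2*(X + X**2)/X)
z = 6 (z = 2 - (-3 + (-2 - 2*(-3)))*(-4) = 2 - (-3 + (-2 + 6))*(-4) = 2 - (-3 + 4)*(-4) = 2 - (-4) = 2 - 1*(-4) = 2 + 4 = 6)
(-338 + z)*(85/(-208) - 198/(-25)) = (-338 + 6)*(85/(-208) - 198/(-25)) = -332*(85*(-1/208) - 198*(-1/25)) = -332*(-85/208 + 198/25) = -332*39059/5200 = -3241897/1300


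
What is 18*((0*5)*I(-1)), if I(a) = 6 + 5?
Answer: 0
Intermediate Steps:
I(a) = 11
18*((0*5)*I(-1)) = 18*((0*5)*11) = 18*(0*11) = 18*0 = 0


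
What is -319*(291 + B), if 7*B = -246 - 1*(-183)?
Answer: -89958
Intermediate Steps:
B = -9 (B = (-246 - 1*(-183))/7 = (-246 + 183)/7 = (⅐)*(-63) = -9)
-319*(291 + B) = -319*(291 - 9) = -319*282 = -89958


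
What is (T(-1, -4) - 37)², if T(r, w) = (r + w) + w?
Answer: 2116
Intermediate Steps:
T(r, w) = r + 2*w
(T(-1, -4) - 37)² = ((-1 + 2*(-4)) - 37)² = ((-1 - 8) - 37)² = (-9 - 37)² = (-46)² = 2116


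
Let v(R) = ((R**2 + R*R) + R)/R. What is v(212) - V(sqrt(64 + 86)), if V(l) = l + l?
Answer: 425 - 10*sqrt(6) ≈ 400.50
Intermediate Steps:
V(l) = 2*l
v(R) = (R + 2*R**2)/R (v(R) = ((R**2 + R**2) + R)/R = (2*R**2 + R)/R = (R + 2*R**2)/R)
v(212) - V(sqrt(64 + 86)) = (1 + 2*212) - 2*sqrt(64 + 86) = (1 + 424) - 2*sqrt(150) = 425 - 2*5*sqrt(6) = 425 - 10*sqrt(6)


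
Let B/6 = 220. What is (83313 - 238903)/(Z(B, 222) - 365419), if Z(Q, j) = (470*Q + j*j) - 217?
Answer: -77795/152024 ≈ -0.51173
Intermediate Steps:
B = 1320 (B = 6*220 = 1320)
Z(Q, j) = -217 + j² + 470*Q (Z(Q, j) = (470*Q + j²) - 217 = (j² + 470*Q) - 217 = -217 + j² + 470*Q)
(83313 - 238903)/(Z(B, 222) - 365419) = (83313 - 238903)/((-217 + 222² + 470*1320) - 365419) = -155590/((-217 + 49284 + 620400) - 365419) = -155590/(669467 - 365419) = -155590/304048 = -155590*1/304048 = -77795/152024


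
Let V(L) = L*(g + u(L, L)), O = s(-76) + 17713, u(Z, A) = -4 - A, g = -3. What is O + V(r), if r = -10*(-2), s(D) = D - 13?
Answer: 17084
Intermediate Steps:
s(D) = -13 + D
O = 17624 (O = (-13 - 76) + 17713 = -89 + 17713 = 17624)
r = 20
V(L) = L*(-7 - L) (V(L) = L*(-3 + (-4 - L)) = L*(-7 - L))
O + V(r) = 17624 - 1*20*(7 + 20) = 17624 - 1*20*27 = 17624 - 540 = 17084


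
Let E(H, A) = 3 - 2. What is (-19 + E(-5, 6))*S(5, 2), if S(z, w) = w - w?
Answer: 0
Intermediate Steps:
E(H, A) = 1
S(z, w) = 0
(-19 + E(-5, 6))*S(5, 2) = (-19 + 1)*0 = -18*0 = 0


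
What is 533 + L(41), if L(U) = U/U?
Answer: 534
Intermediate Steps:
L(U) = 1
533 + L(41) = 533 + 1 = 534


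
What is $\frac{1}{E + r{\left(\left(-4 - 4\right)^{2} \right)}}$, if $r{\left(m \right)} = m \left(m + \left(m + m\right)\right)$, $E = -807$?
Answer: $\frac{1}{11481} \approx 8.71 \cdot 10^{-5}$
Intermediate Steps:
$r{\left(m \right)} = 3 m^{2}$ ($r{\left(m \right)} = m \left(m + 2 m\right) = m 3 m = 3 m^{2}$)
$\frac{1}{E + r{\left(\left(-4 - 4\right)^{2} \right)}} = \frac{1}{-807 + 3 \left(\left(-4 - 4\right)^{2}\right)^{2}} = \frac{1}{-807 + 3 \left(\left(-8\right)^{2}\right)^{2}} = \frac{1}{-807 + 3 \cdot 64^{2}} = \frac{1}{-807 + 3 \cdot 4096} = \frac{1}{-807 + 12288} = \frac{1}{11481}$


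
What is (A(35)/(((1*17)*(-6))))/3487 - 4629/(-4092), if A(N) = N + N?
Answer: 24941341/22051788 ≈ 1.1310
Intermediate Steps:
A(N) = 2*N
(A(35)/(((1*17)*(-6))))/3487 - 4629/(-4092) = ((2*35)/(((1*17)*(-6))))/3487 - 4629/(-4092) = (70/((17*(-6))))*(1/3487) - 4629*(-1/4092) = (70/(-102))*(1/3487) + 1543/1364 = (70*(-1/102))*(1/3487) + 1543/1364 = -35/51*1/3487 + 1543/1364 = -35/177837 + 1543/1364 = 24941341/22051788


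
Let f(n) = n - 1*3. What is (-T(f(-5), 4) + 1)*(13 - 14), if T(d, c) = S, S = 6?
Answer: 5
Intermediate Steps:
f(n) = -3 + n (f(n) = n - 3 = -3 + n)
T(d, c) = 6
(-T(f(-5), 4) + 1)*(13 - 14) = (-1*6 + 1)*(13 - 14) = (-6 + 1)*(-1) = -5*(-1) = 5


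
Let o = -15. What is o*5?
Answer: -75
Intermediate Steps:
o*5 = -15*5 = -75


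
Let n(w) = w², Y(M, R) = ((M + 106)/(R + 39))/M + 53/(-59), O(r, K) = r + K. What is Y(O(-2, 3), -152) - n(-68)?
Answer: -30840510/6667 ≈ -4625.8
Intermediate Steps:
O(r, K) = K + r
Y(M, R) = -53/59 + (106 + M)/(M*(39 + R)) (Y(M, R) = ((106 + M)/(39 + R))/M + 53*(-1/59) = ((106 + M)/(39 + R))/M - 53/59 = (106 + M)/(M*(39 + R)) - 53/59 = -53/59 + (106 + M)/(M*(39 + R)))
Y(O(-2, 3), -152) - n(-68) = (6254 - 2008*(3 - 2) - 53*(3 - 2)*(-152))/(59*(3 - 2)*(39 - 152)) - 1*(-68)² = (1/59)*(6254 - 2008*1 - 53*1*(-152))/(1*(-113)) - 1*4624 = (1/59)*1*(-1/113)*(6254 - 2008 + 8056) - 4624 = (1/59)*1*(-1/113)*12302 - 4624 = -12302/6667 - 4624 = -30840510/6667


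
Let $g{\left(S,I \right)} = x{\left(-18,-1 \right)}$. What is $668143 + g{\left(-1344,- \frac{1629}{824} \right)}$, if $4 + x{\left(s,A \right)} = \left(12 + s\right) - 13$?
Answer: $668120$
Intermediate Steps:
$x{\left(s,A \right)} = -5 + s$ ($x{\left(s,A \right)} = -4 + \left(\left(12 + s\right) - 13\right) = -4 + \left(-1 + s\right) = -5 + s$)
$g{\left(S,I \right)} = -23$ ($g{\left(S,I \right)} = -5 - 18 = -23$)
$668143 + g{\left(-1344,- \frac{1629}{824} \right)} = 668143 - 23 = 668120$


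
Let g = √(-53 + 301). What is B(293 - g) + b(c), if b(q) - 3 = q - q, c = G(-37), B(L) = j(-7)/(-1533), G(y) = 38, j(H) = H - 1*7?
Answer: 659/219 ≈ 3.0091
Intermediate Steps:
g = 2*√62 (g = √248 = 2*√62 ≈ 15.748)
j(H) = -7 + H (j(H) = H - 7 = -7 + H)
B(L) = 2/219 (B(L) = (-7 - 7)/(-1533) = -14*(-1/1533) = 2/219)
c = 38
b(q) = 3 (b(q) = 3 + (q - q) = 3 + 0 = 3)
B(293 - g) + b(c) = 2/219 + 3 = 659/219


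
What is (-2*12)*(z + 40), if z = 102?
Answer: -3408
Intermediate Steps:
(-2*12)*(z + 40) = (-2*12)*(102 + 40) = -24*142 = -3408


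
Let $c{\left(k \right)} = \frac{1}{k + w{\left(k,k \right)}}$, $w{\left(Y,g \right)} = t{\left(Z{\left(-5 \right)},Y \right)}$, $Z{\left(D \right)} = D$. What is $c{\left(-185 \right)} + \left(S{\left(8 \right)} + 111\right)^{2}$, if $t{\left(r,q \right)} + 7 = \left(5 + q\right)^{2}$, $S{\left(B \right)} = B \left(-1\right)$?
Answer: $\frac{341694673}{32208} \approx 10609.0$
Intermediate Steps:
$S{\left(B \right)} = - B$
$t{\left(r,q \right)} = -7 + \left(5 + q\right)^{2}$
$w{\left(Y,g \right)} = -7 + \left(5 + Y\right)^{2}$
$c{\left(k \right)} = \frac{1}{-7 + k + \left(5 + k\right)^{2}}$ ($c{\left(k \right)} = \frac{1}{k + \left(-7 + \left(5 + k\right)^{2}\right)} = \frac{1}{-7 + k + \left(5 + k\right)^{2}}$)
$c{\left(-185 \right)} + \left(S{\left(8 \right)} + 111\right)^{2} = \frac{1}{-7 - 185 + \left(5 - 185\right)^{2}} + \left(\left(-1\right) 8 + 111\right)^{2} = \frac{1}{-7 - 185 + \left(-180\right)^{2}} + \left(-8 + 111\right)^{2} = \frac{1}{-7 - 185 + 32400} + 103^{2} = \frac{1}{32208} + 10609 = \frac{341694673}{32208}$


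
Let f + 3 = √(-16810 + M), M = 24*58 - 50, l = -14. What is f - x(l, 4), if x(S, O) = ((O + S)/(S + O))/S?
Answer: -41/14 + 2*I*√3867 ≈ -2.9286 + 124.37*I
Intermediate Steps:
M = 1342 (M = 1392 - 50 = 1342)
x(S, O) = 1/S (x(S, O) = ((O + S)/(O + S))/S = 1/S)
f = -3 + 2*I*√3867 (f = -3 + √(-16810 + 1342) = -3 + √(-15468) = -3 + 2*I*√3867 ≈ -3.0 + 124.37*I)
f - x(l, 4) = (-3 + 2*I*√3867) - 1/(-14) = (-3 + 2*I*√3867) - 1*(-1/14) = (-3 + 2*I*√3867) + 1/14 = -41/14 + 2*I*√3867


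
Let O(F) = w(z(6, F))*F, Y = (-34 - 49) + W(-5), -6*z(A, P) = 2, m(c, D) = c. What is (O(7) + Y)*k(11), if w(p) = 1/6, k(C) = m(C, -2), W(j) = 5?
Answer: -5071/6 ≈ -845.17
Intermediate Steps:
k(C) = C
z(A, P) = -1/3 (z(A, P) = -1/6*2 = -1/3)
w(p) = 1/6 (w(p) = 1*(1/6) = 1/6)
Y = -78 (Y = (-34 - 49) + 5 = -83 + 5 = -78)
O(F) = F/6
(O(7) + Y)*k(11) = ((1/6)*7 - 78)*11 = (7/6 - 78)*11 = -461/6*11 = -5071/6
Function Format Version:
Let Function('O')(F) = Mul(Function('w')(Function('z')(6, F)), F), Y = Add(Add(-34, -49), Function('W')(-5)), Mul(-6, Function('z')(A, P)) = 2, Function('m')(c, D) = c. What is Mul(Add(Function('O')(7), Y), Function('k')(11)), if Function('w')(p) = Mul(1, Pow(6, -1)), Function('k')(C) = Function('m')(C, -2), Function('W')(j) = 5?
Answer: Rational(-5071, 6) ≈ -845.17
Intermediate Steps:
Function('k')(C) = C
Function('z')(A, P) = Rational(-1, 3) (Function('z')(A, P) = Mul(Rational(-1, 6), 2) = Rational(-1, 3))
Function('w')(p) = Rational(1, 6) (Function('w')(p) = Mul(1, Rational(1, 6)) = Rational(1, 6))
Y = -78 (Y = Add(Add(-34, -49), 5) = Add(-83, 5) = -78)
Function('O')(F) = Mul(Rational(1, 6), F)
Mul(Add(Function('O')(7), Y), Function('k')(11)) = Mul(Add(Mul(Rational(1, 6), 7), -78), 11) = Mul(Add(Rational(7, 6), -78), 11) = Mul(Rational(-461, 6), 11) = Rational(-5071, 6)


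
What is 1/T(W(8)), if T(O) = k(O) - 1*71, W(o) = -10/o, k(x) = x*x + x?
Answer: -16/1131 ≈ -0.014147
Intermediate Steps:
k(x) = x + x² (k(x) = x² + x = x + x²)
T(O) = -71 + O*(1 + O) (T(O) = O*(1 + O) - 1*71 = O*(1 + O) - 71 = -71 + O*(1 + O))
1/T(W(8)) = 1/(-71 + (-10/8)*(1 - 10/8)) = 1/(-71 + (-10*⅛)*(1 - 10*⅛)) = 1/(-71 - 5*(1 - 5/4)/4) = 1/(-71 - 5/4*(-¼)) = 1/(-71 + 5/16) = 1/(-1131/16) = -16/1131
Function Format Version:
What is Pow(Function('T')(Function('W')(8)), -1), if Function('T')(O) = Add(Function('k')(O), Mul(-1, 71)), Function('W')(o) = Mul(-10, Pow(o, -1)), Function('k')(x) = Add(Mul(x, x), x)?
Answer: Rational(-16, 1131) ≈ -0.014147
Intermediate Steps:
Function('k')(x) = Add(x, Pow(x, 2)) (Function('k')(x) = Add(Pow(x, 2), x) = Add(x, Pow(x, 2)))
Function('T')(O) = Add(-71, Mul(O, Add(1, O))) (Function('T')(O) = Add(Mul(O, Add(1, O)), Mul(-1, 71)) = Add(Mul(O, Add(1, O)), -71) = Add(-71, Mul(O, Add(1, O))))
Pow(Function('T')(Function('W')(8)), -1) = Pow(Add(-71, Mul(Mul(-10, Pow(8, -1)), Add(1, Mul(-10, Pow(8, -1))))), -1) = Pow(Add(-71, Mul(Mul(-10, Rational(1, 8)), Add(1, Mul(-10, Rational(1, 8))))), -1) = Pow(Add(-71, Mul(Rational(-5, 4), Add(1, Rational(-5, 4)))), -1) = Pow(Add(-71, Mul(Rational(-5, 4), Rational(-1, 4))), -1) = Pow(Add(-71, Rational(5, 16)), -1) = Pow(Rational(-1131, 16), -1) = Rational(-16, 1131)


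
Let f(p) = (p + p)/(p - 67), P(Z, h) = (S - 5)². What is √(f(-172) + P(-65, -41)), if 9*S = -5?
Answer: 2*√37365499/2151 ≈ 5.6836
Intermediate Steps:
S = -5/9 (S = (⅑)*(-5) = -5/9 ≈ -0.55556)
P(Z, h) = 2500/81 (P(Z, h) = (-5/9 - 5)² = (-50/9)² = 2500/81)
f(p) = 2*p/(-67 + p) (f(p) = (2*p)/(-67 + p) = 2*p/(-67 + p))
√(f(-172) + P(-65, -41)) = √(2*(-172)/(-67 - 172) + 2500/81) = √(2*(-172)/(-239) + 2500/81) = √(2*(-172)*(-1/239) + 2500/81) = √(344/239 + 2500/81) = √(625364/19359) = 2*√37365499/2151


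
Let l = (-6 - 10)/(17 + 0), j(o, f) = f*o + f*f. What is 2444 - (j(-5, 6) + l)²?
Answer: 698920/289 ≈ 2418.4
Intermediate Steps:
j(o, f) = f² + f*o (j(o, f) = f*o + f² = f² + f*o)
l = -16/17 ≈ -0.94118
2444 - (j(-5, 6) + l)² = 2444 - (6*(6 - 5) - 16/17)² = 2444 - (6*1 - 16/17)² = 2444 - (6 - 16/17)² = 2444 - (86/17)² = 2444 - 1*7396/289 = 2444 - 7396/289 = 698920/289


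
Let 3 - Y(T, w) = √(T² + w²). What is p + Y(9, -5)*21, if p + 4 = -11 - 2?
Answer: 46 - 21*√106 ≈ -170.21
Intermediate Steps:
Y(T, w) = 3 - √(T² + w²)
p = -17 (p = -4 + (-11 - 2) = -4 - 13 = -17)
p + Y(9, -5)*21 = -17 + (3 - √(9² + (-5)²))*21 = -17 + (3 - √(81 + 25))*21 = -17 + (3 - √106)*21 = -17 + (63 - 21*√106) = 46 - 21*√106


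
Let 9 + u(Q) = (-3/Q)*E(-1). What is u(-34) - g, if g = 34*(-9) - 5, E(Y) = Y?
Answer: 10265/34 ≈ 301.91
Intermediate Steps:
g = -311 (g = -306 - 5 = -311)
u(Q) = -9 + 3/Q (u(Q) = -9 - 3/Q*(-1) = -9 + 3/Q)
u(-34) - g = (-9 + 3/(-34)) - 1*(-311) = (-9 + 3*(-1/34)) + 311 = (-9 - 3/34) + 311 = -309/34 + 311 = 10265/34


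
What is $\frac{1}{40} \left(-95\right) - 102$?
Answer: $- \frac{835}{8} \approx -104.38$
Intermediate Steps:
$\frac{1}{40} \left(-95\right) - 102 = - \frac{19}{8} - 102 = - \frac{835}{8}$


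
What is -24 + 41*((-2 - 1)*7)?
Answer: -885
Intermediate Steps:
-24 + 41*((-2 - 1)*7) = -24 + 41*(-3*7) = -24 + 41*(-21) = -24 - 861 = -885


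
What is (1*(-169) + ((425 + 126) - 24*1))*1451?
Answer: 519458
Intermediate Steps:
(1*(-169) + ((425 + 126) - 24*1))*1451 = (-169 + (551 - 24))*1451 = (-169 + 527)*1451 = 358*1451 = 519458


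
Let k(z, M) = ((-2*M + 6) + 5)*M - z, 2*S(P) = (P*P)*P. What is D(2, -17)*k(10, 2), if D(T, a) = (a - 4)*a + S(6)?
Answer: 1860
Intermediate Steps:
S(P) = P**3/2 (S(P) = ((P*P)*P)/2 = (P**2*P)/2 = P**3/2)
k(z, M) = -z + M*(11 - 2*M) (k(z, M) = ((6 - 2*M) + 5)*M - z = (11 - 2*M)*M - z = M*(11 - 2*M) - z = -z + M*(11 - 2*M))
D(T, a) = 108 + a*(-4 + a) (D(T, a) = (a - 4)*a + (1/2)*6**3 = (-4 + a)*a + (1/2)*216 = a*(-4 + a) + 108 = 108 + a*(-4 + a))
D(2, -17)*k(10, 2) = (108 + (-17)**2 - 4*(-17))*(-1*10 - 2*2**2 + 11*2) = (108 + 289 + 68)*(-10 - 2*4 + 22) = 465*(-10 - 8 + 22) = 465*4 = 1860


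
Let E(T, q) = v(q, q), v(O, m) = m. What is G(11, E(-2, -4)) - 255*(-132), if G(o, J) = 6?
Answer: 33666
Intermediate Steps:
E(T, q) = q
G(11, E(-2, -4)) - 255*(-132) = 6 - 255*(-132) = 6 + 33660 = 33666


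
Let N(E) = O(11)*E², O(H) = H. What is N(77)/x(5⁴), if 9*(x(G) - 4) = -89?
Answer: -586971/53 ≈ -11075.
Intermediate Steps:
x(G) = -53/9 (x(G) = 4 + (⅑)*(-89) = 4 - 89/9 = -53/9)
N(E) = 11*E²
N(77)/x(5⁴) = (11*77²)/(-53/9) = (11*5929)*(-9/53) = 65219*(-9/53) = -586971/53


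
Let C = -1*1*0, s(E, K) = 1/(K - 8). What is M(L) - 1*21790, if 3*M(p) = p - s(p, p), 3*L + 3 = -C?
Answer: -588338/27 ≈ -21790.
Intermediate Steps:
s(E, K) = 1/(-8 + K)
C = 0 (C = -1*0 = 0)
L = -1 (L = -1 + (-1*0)/3 = -1 + (1/3)*0 = -1 + 0 = -1)
M(p) = -1/(3*(-8 + p)) + p/3 (M(p) = (p - 1/(-8 + p))/3 = -1/(3*(-8 + p)) + p/3)
M(L) - 1*21790 = (-1 - (-8 - 1))/(3*(-8 - 1)) - 1*21790 = (1/3)*(-1 - 1*(-9))/(-9) - 21790 = (1/3)*(-1/9)*(-1 + 9) - 21790 = (1/3)*(-1/9)*8 - 21790 = -8/27 - 21790 = -588338/27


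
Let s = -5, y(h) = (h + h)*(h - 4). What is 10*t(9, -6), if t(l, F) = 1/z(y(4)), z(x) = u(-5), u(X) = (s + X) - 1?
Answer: -10/11 ≈ -0.90909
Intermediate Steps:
y(h) = 2*h*(-4 + h) (y(h) = (2*h)*(-4 + h) = 2*h*(-4 + h))
u(X) = -6 + X (u(X) = (-5 + X) - 1 = -6 + X)
z(x) = -11 (z(x) = -6 - 5 = -11)
t(l, F) = -1/11 (t(l, F) = 1/(-11) = -1/11)
10*t(9, -6) = 10*(-1/11) = -10/11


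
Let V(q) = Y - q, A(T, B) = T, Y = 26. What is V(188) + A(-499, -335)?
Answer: -661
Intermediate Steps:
V(q) = 26 - q
V(188) + A(-499, -335) = (26 - 1*188) - 499 = (26 - 188) - 499 = -162 - 499 = -661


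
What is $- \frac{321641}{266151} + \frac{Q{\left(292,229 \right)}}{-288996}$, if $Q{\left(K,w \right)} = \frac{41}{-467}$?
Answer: $- \frac{4823224727269}{3991115582548} \approx -1.2085$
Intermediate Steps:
$Q{\left(K,w \right)} = - \frac{41}{467}$ ($Q{\left(K,w \right)} = 41 \left(- \frac{1}{467}\right) = - \frac{41}{467}$)
$- \frac{321641}{266151} + \frac{Q{\left(292,229 \right)}}{-288996} = - \frac{321641}{266151} - \frac{41}{467 \left(-288996\right)} = \left(-321641\right) \frac{1}{266151} - - \frac{41}{134961132} = - \frac{321641}{266151} + \frac{41}{134961132} = - \frac{4823224727269}{3991115582548}$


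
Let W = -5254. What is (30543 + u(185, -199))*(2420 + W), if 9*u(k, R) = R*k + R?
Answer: -224710694/3 ≈ -7.4904e+7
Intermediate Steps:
u(k, R) = R/9 + R*k/9 (u(k, R) = (R*k + R)/9 = (R + R*k)/9 = R/9 + R*k/9)
(30543 + u(185, -199))*(2420 + W) = (30543 + (1/9)*(-199)*(1 + 185))*(2420 - 5254) = (30543 + (1/9)*(-199)*186)*(-2834) = (30543 - 12338/3)*(-2834) = (79291/3)*(-2834) = -224710694/3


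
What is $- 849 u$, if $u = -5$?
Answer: $4245$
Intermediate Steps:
$- 849 u = \left(-849\right) \left(-5\right) = 4245$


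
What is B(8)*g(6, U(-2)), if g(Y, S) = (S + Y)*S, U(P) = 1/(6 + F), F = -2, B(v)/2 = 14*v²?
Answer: 2800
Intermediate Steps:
B(v) = 28*v² (B(v) = 2*(14*v²) = 28*v²)
U(P) = ¼ (U(P) = 1/(6 - 2) = 1/4 = ¼)
g(Y, S) = S*(S + Y)
B(8)*g(6, U(-2)) = (28*8²)*((¼ + 6)/4) = (28*64)*((¼)*(25/4)) = 1792*(25/16) = 2800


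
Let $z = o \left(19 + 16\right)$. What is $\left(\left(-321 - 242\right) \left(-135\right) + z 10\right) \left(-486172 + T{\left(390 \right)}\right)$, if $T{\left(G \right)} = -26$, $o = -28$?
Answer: $-32188738590$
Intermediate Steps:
$z = -980$ ($z = - 28 \left(19 + 16\right) = \left(-28\right) 35 = -980$)
$\left(\left(-321 - 242\right) \left(-135\right) + z 10\right) \left(-486172 + T{\left(390 \right)}\right) = \left(\left(-321 - 242\right) \left(-135\right) - 9800\right) \left(-486172 - 26\right) = \left(\left(-563\right) \left(-135\right) - 9800\right) \left(-486198\right) = \left(76005 - 9800\right) \left(-486198\right) = 66205 \left(-486198\right) = -32188738590$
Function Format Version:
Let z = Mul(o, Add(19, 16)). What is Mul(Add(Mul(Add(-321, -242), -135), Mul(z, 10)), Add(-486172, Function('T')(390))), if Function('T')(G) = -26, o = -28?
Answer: -32188738590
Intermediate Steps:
z = -980 (z = Mul(-28, Add(19, 16)) = Mul(-28, 35) = -980)
Mul(Add(Mul(Add(-321, -242), -135), Mul(z, 10)), Add(-486172, Function('T')(390))) = Mul(Add(Mul(Add(-321, -242), -135), Mul(-980, 10)), Add(-486172, -26)) = Mul(Add(Mul(-563, -135), -9800), -486198) = Mul(Add(76005, -9800), -486198) = Mul(66205, -486198) = -32188738590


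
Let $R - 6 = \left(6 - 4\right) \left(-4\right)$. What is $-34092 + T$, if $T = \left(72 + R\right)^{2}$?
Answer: $-29192$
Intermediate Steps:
$R = -2$ ($R = 6 + \left(6 - 4\right) \left(-4\right) = 6 + 2 \left(-4\right) = 6 - 8 = -2$)
$T = 4900$ ($T = \left(72 - 2\right)^{2} = 70^{2} = 4900$)
$-34092 + T = -34092 + 4900 = -29192$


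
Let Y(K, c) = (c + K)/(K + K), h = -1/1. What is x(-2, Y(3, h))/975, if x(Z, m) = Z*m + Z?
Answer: -8/2925 ≈ -0.0027350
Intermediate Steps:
h = -1 (h = -1*1 = -1)
Y(K, c) = (K + c)/(2*K) (Y(K, c) = (K + c)/((2*K)) = (K + c)*(1/(2*K)) = (K + c)/(2*K))
x(Z, m) = Z + Z*m
x(-2, Y(3, h))/975 = -2*(1 + (1/2)*(3 - 1)/3)/975 = -2*(1 + (1/2)*(1/3)*2)*(1/975) = -2*(1 + 1/3)*(1/975) = -2*4/3*(1/975) = -8/3*1/975 = -8/2925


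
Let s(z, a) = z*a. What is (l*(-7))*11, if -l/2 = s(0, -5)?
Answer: 0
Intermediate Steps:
s(z, a) = a*z
l = 0 (l = -(-10)*0 = -2*0 = 0)
(l*(-7))*11 = (0*(-7))*11 = 0*11 = 0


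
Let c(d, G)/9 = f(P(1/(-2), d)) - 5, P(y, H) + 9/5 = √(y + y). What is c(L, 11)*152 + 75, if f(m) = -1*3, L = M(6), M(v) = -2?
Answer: -10869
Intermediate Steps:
L = -2
P(y, H) = -9/5 + √2*√y (P(y, H) = -9/5 + √(y + y) = -9/5 + √(2*y) = -9/5 + √2*√y)
f(m) = -3
c(d, G) = -72 (c(d, G) = 9*(-3 - 5) = 9*(-8) = -72)
c(L, 11)*152 + 75 = -72*152 + 75 = -10944 + 75 = -10869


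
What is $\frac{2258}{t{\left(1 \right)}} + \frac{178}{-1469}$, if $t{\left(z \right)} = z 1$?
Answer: $\frac{3316824}{1469} \approx 2257.9$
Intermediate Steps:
$t{\left(z \right)} = z$
$\frac{2258}{t{\left(1 \right)}} + \frac{178}{-1469} = \frac{2258}{1} + \frac{178}{-1469} = 2258 \cdot 1 + 178 \left(- \frac{1}{1469}\right) = 2258 - \frac{178}{1469} = \frac{3316824}{1469}$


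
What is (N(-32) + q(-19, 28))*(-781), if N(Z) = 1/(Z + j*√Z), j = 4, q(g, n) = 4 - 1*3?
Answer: -36707/48 + 781*I*√2/96 ≈ -764.73 + 11.505*I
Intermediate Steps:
q(g, n) = 1 (q(g, n) = 4 - 3 = 1)
N(Z) = 1/(Z + 4*√Z)
(N(-32) + q(-19, 28))*(-781) = (1/(-32 + 4*√(-32)) + 1)*(-781) = (1/(-32 + 4*(4*I*√2)) + 1)*(-781) = (1/(-32 + 16*I*√2) + 1)*(-781) = (1 + 1/(-32 + 16*I*√2))*(-781) = -781 - 781/(-32 + 16*I*√2)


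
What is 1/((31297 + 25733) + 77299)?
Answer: 1/134329 ≈ 7.4444e-6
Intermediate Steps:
1/((31297 + 25733) + 77299) = 1/(57030 + 77299) = 1/134329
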